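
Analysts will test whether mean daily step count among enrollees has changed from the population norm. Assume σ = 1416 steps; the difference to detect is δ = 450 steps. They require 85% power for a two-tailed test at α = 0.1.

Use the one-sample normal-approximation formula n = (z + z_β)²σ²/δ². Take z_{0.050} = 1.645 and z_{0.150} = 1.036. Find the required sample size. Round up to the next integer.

n = (z_{α/2} + z_β)² · σ² / δ²
  = (1.645 + 1.036)² · 1416² / 450²
  = 7.1878 · 2005056 / 202500
  = 71.17
Round up → n = 72.

n = 72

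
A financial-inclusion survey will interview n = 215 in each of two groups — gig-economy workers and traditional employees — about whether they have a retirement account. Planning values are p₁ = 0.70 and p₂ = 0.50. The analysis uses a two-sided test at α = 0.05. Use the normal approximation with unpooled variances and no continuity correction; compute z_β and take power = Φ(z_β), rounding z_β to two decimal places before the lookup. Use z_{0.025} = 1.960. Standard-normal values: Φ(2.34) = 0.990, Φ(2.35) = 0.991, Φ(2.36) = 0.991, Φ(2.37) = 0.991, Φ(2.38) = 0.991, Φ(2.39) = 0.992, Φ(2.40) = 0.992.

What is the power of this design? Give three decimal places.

z_β = |p₁−p₂|·√(n/[p₁q₁+p₂q₂]) − z_{α/2}
    = 0.20 · √(215/0.4600) − 1.960
    = 0.20 · 21.6192 − 1.960
    = 4.3238 − 1.960 = 2.3638 → 2.36
Power = Φ(2.36) = 0.991.

Power ≈ 0.991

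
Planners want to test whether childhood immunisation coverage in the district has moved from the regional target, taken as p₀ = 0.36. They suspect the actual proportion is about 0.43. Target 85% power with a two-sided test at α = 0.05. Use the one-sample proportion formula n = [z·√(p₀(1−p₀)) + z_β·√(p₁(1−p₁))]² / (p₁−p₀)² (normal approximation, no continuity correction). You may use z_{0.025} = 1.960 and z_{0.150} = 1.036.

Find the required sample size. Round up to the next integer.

n = [z_{α/2}·√(p₀q₀) + z_β·√(p₁q₁)]² / (p₁ − p₀)²
  = [1.960·√(0.36·0.64) + 1.036·√(0.43·0.57)]² / (0.07)²
  = [1.960·0.4800 + 1.036·0.4951]² / 0.0049
  = [1.4537]² / 0.0049
  = 431.27
Round up → n = 432.

n = 432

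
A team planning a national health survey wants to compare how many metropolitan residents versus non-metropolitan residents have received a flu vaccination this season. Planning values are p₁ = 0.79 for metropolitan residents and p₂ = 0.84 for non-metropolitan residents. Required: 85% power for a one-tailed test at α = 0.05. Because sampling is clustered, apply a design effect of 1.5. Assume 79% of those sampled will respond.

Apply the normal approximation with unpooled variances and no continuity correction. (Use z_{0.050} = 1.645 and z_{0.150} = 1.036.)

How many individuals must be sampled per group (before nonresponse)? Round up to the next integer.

n = (z_α + z_β)² · [p₁(1−p₁) + p₂(1−p₂)] / (p₁ − p₂)²
  = (1.645 + 1.036)² · (0.79·0.21 + 0.84·0.16) / (-0.05)²
  = (2.681)² · (0.1659 + 0.1344) / 0.0025
  = 7.1878 · 0.3003 / 0.0025
  = 863.39
Design effect: 1.5 × 863.39 = 1295.09.
Adjust for 79% response: 1295.09 / 0.79 = 1639.36.
Round up → n = 1640 per group.

n = 1640 per group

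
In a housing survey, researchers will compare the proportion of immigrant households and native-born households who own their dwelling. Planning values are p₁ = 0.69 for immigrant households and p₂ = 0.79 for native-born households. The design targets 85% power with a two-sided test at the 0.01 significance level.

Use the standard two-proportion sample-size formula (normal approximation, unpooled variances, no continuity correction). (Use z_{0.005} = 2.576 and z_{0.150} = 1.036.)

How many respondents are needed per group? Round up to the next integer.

n = (z_{α/2} + z_β)² · [p₁(1−p₁) + p₂(1−p₂)] / (p₁ − p₂)²
  = (2.576 + 1.036)² · (0.69·0.31 + 0.79·0.21) / (-0.10)²
  = (3.612)² · (0.2139 + 0.1659) / 0.0100
  = 13.0465 · 0.3798 / 0.0100
  = 495.51
Round up → n = 496 per group.

n = 496 per group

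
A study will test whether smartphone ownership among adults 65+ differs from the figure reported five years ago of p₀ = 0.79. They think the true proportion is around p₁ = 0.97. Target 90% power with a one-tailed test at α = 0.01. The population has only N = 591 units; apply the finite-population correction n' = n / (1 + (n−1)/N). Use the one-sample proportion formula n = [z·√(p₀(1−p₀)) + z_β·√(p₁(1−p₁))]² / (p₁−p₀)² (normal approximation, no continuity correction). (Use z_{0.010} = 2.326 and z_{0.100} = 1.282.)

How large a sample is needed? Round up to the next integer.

n = 40

n = [z_α·√(p₀q₀) + z_β·√(p₁q₁)]² / (p₁ − p₀)²
  = [2.326·√(0.79·0.21) + 1.282·√(0.97·0.03)]² / (0.18)²
  = [2.326·0.4073 + 1.282·0.1706]² / 0.0324
  = [1.1661]² / 0.0324
  = 41.97
Finite-population correction (N = 591): 41.97 / (1 + (41.97 − 1)/591) = 39.25.
Round up → n = 40.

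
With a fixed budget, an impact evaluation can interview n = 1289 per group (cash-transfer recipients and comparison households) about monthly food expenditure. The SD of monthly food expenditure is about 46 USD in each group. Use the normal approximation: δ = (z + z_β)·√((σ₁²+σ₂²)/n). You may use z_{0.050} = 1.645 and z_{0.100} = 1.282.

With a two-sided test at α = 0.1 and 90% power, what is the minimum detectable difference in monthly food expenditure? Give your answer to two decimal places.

δ = (z_{α/2} + z_β) · √((σ₁²+σ₂²)/n)
  = (1.645 + 1.282) · √(4232/1289)
  = 2.927 · √3.2832
  = 2.927 · 1.8120
  = 5.3036

Minimum detectable difference ≈ 5.30 USD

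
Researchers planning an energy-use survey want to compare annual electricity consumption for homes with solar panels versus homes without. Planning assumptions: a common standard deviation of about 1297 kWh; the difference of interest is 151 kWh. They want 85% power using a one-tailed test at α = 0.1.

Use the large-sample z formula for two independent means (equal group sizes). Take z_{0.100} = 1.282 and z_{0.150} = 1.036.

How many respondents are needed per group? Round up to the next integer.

n = 793 per group

n = (z_α + z_β)² · (σ₁² + σ₂²) / δ²
  = (1.282 + 1.036)² · (2·1297² = 3364418) / 151²
  = 5.3731 · 3364418 / 22801
  = 792.84
Round up → n = 793 per group.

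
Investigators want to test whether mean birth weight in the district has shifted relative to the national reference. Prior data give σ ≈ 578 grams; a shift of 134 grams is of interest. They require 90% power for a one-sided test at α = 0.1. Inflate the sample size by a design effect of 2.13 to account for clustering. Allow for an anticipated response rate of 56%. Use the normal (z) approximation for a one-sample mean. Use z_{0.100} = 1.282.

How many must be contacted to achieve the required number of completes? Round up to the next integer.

n = (z_α + z_β)² · σ² / δ²
  = (1.282 + 1.282)² · 578² / 134²
  = 6.5741 · 334084 / 17956
  = 122.32
Design effect: 2.13 × 122.32 = 260.53.
Adjust for 56% response: 260.53 / 0.56 = 465.24.
Round up → n = 466.

n = 466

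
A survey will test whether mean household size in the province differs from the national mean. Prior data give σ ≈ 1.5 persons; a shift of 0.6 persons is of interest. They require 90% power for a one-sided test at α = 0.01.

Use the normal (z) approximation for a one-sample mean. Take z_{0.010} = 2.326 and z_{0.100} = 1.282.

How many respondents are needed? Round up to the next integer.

n = 82

n = (z_α + z_β)² · σ² / δ²
  = (2.326 + 1.282)² · 1.5² / 0.6²
  = 13.0177 · 2.25 / 0.36
  = 81.36
Round up → n = 82.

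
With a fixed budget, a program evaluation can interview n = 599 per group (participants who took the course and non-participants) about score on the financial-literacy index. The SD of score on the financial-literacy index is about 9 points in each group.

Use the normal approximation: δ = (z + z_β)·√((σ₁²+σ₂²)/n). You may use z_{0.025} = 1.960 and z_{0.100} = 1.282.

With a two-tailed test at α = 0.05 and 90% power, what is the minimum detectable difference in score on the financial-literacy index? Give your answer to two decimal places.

δ = (z_{α/2} + z_β) · √((σ₁²+σ₂²)/n)
  = (1.960 + 1.282) · √(162/599)
  = 3.242 · √0.27045
  = 3.242 · 0.5200
  = 1.6860

Minimum detectable difference ≈ 1.69 points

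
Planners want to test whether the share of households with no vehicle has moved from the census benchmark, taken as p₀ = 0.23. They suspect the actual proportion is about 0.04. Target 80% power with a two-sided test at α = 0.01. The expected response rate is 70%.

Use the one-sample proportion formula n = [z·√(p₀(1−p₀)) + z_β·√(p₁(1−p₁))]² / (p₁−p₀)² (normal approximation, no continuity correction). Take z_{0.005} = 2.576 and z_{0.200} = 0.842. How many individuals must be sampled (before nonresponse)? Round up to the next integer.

n = 62

n = [z_{α/2}·√(p₀q₀) + z_β·√(p₁q₁)]² / (p₁ − p₀)²
  = [2.576·√(0.23·0.77) + 0.842·√(0.04·0.96)]² / (-0.19)²
  = [2.576·0.4208 + 0.842·0.1960]² / 0.0361
  = [1.2491]² / 0.0361
  = 43.22
Adjust for 70% response: 43.22 / 0.70 = 61.74.
Round up → n = 62.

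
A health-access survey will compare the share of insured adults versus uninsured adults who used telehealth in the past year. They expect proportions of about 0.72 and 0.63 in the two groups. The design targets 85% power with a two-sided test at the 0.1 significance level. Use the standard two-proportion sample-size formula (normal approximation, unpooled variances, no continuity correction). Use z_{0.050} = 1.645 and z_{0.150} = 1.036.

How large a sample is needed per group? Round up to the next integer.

n = (z_{α/2} + z_β)² · [p₁(1−p₁) + p₂(1−p₂)] / (p₁ − p₂)²
  = (1.645 + 1.036)² · (0.72·0.28 + 0.63·0.37) / (0.09)²
  = (2.681)² · (0.2016 + 0.2331) / 0.0081
  = 7.1878 · 0.4347 / 0.0081
  = 385.74
Round up → n = 386 per group.

n = 386 per group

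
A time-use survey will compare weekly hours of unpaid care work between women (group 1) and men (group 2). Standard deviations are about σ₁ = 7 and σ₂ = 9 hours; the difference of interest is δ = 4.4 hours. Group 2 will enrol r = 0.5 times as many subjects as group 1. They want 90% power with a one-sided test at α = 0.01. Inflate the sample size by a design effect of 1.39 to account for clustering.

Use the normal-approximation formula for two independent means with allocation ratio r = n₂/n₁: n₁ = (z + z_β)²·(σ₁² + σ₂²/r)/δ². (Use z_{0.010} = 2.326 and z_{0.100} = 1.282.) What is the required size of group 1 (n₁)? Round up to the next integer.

n₁ = 198

n₁ = (z_α + z_β)² · (σ₁² + σ₂²/r) / δ²
   = (2.326 + 1.282)² · (7² + 9²/0.5) / 4.4²
   = 13.0177 · (49 + 162) / 19.36
   = 13.0177 · 211 / 19.36
   = 141.88
Design effect: 1.39 × 141.88 = 197.21.
Round up → n₁ = 198; n₂ = r·n₁ = 0.5 × 198 = 99.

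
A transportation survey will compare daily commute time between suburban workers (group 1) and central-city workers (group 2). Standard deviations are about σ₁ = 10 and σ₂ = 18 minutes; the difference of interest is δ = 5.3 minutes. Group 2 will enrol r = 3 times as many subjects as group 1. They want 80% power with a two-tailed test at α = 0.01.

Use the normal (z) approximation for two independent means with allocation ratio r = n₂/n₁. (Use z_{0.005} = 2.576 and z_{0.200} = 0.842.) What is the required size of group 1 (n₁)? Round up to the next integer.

n₁ = 87

n₁ = (z_{α/2} + z_β)² · (σ₁² + σ₂²/r) / δ²
   = (2.576 + 0.842)² · (10² + 18²/3) / 5.3²
   = 11.6827 · (100 + 108) / 28.09
   = 11.6827 · 208 / 28.09
   = 86.51
Round up → n₁ = 87; n₂ = r·n₁ = 3 × 87 = 261.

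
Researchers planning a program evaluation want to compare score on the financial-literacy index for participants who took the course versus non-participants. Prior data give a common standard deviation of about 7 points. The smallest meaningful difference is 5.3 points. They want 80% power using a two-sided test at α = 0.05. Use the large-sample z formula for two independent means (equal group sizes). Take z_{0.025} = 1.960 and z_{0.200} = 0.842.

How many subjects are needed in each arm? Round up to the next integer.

n = 28 per group

n = (z_{α/2} + z_β)² · (σ₁² + σ₂²) / δ²
  = (1.960 + 0.842)² · (2·7² = 98) / 5.3²
  = 7.8512 · 98 / 28.09
  = 27.39
Round up → n = 28 per group.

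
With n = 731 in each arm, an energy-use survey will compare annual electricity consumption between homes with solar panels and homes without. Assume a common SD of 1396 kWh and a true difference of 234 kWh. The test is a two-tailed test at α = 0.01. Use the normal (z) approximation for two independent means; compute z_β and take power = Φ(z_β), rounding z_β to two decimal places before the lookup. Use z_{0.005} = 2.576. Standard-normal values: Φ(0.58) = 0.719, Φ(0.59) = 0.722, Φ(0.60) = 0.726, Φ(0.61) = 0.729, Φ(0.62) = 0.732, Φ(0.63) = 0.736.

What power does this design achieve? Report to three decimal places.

z_β = δ·√(n/(σ₁²+σ₂²)) − z_{α/2}
    = 234 · √(731/3897632) − 2.576
    = 234 · 0.01369 − 2.576
    = 3.2046 − 2.576 = 0.6286 → 0.63
Power = Φ(0.63) = 0.736.

Power ≈ 0.736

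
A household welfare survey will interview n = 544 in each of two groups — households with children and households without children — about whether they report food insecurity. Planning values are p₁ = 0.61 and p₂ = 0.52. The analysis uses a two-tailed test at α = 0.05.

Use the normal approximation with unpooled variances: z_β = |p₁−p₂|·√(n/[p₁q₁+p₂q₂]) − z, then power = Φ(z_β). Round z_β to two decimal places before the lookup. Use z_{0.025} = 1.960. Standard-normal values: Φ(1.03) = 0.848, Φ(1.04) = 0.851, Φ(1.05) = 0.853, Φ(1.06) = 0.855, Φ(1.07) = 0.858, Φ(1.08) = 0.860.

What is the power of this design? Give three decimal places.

z_β = |p₁−p₂|·√(n/[p₁q₁+p₂q₂]) − z_{α/2}
    = 0.09 · √(544/0.4875) − 1.960
    = 0.09 · 33.4051 − 1.960
    = 3.0065 − 1.960 = 1.0465 → 1.05
Power = Φ(1.05) = 0.853.

Power ≈ 0.853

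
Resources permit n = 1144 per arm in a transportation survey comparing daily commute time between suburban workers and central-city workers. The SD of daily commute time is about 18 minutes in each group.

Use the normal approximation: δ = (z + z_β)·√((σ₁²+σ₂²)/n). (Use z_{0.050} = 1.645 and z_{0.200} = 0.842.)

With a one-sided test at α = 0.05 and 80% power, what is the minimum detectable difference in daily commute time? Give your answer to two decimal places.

δ = (z_α + z_β) · √((σ₁²+σ₂²)/n)
  = (1.645 + 0.842) · √(648/1144)
  = 2.487 · √0.56643
  = 2.487 · 0.7526
  = 1.8718

Minimum detectable difference ≈ 1.87 minutes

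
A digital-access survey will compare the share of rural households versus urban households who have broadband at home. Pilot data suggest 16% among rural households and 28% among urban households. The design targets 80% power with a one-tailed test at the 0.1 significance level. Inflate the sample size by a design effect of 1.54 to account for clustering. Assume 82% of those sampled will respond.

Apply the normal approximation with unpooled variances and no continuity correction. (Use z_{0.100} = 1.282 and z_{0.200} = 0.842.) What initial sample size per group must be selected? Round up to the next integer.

n = 198 per group

n = (z_α + z_β)² · [p₁(1−p₁) + p₂(1−p₂)] / (p₁ − p₂)²
  = (1.282 + 0.842)² · (0.16·0.84 + 0.28·0.72) / (-0.12)²
  = (2.124)² · (0.1344 + 0.2016) / 0.0144
  = 4.5114 · 0.3360 / 0.0144
  = 105.27
Design effect: 1.54 × 105.27 = 162.11.
Adjust for 82% response: 162.11 / 0.82 = 197.69.
Round up → n = 198 per group.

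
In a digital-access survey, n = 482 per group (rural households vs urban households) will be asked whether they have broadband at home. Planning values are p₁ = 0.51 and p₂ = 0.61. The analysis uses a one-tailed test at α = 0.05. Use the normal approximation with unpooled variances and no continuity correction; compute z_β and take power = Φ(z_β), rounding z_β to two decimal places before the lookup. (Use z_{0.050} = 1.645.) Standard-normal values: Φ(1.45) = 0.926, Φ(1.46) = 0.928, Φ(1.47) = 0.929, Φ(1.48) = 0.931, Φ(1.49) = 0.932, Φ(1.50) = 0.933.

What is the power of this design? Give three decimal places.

Power ≈ 0.933

z_β = |p₁−p₂|·√(n/[p₁q₁+p₂q₂]) − z_α
    = 0.10 · √(482/0.4878) − 1.645
    = 0.10 · 31.4342 − 1.645
    = 3.1434 − 1.645 = 1.4984 → 1.50
Power = Φ(1.50) = 0.933.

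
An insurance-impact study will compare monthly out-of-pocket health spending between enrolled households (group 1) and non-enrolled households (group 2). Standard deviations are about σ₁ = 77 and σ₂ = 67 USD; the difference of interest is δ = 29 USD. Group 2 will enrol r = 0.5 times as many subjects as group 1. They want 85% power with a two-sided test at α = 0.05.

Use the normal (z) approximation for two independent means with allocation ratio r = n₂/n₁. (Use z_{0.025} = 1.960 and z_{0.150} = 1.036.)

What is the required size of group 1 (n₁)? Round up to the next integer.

n₁ = (z_{α/2} + z_β)² · (σ₁² + σ₂²/r) / δ²
   = (1.960 + 1.036)² · (77² + 67²/0.5) / 29²
   = 8.9760 · (5929 + 8978) / 841
   = 8.9760 · 14907 / 841
   = 159.10
Round up → n₁ = 160; n₂ = r·n₁ = 0.5 × 160 = 80.

n₁ = 160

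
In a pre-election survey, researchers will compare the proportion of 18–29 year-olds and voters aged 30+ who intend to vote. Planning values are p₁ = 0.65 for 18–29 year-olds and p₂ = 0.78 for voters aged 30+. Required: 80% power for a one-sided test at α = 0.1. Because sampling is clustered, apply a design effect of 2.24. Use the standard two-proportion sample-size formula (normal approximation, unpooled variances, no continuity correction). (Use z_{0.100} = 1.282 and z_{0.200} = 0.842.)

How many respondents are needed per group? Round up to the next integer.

n = (z_α + z_β)² · [p₁(1−p₁) + p₂(1−p₂)] / (p₁ − p₂)²
  = (1.282 + 0.842)² · (0.65·0.35 + 0.78·0.22) / (-0.13)²
  = (2.124)² · (0.2275 + 0.1716) / 0.0169
  = 4.5114 · 0.3991 / 0.0169
  = 106.54
Design effect: 2.24 × 106.54 = 238.64.
Round up → n = 239 per group.

n = 239 per group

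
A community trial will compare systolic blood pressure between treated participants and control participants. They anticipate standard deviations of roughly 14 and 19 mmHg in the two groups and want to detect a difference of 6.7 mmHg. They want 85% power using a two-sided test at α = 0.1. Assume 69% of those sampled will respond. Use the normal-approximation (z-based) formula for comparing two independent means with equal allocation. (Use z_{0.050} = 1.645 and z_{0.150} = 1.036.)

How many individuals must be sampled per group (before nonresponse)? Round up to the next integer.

n = 130 per group

n = (z_{α/2} + z_β)² · (σ₁² + σ₂²) / δ²
  = (1.645 + 1.036)² · (14² + 19² = 557) / 6.7²
  = 7.1878 · 557 / 44.89
  = 89.19
Adjust for 69% response: 89.19 / 0.69 = 129.26.
Round up → n = 130 per group.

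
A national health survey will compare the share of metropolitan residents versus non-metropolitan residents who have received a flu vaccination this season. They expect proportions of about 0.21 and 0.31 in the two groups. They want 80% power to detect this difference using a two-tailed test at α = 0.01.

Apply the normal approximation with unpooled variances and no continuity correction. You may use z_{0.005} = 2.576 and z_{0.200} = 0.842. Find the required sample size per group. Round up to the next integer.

n = (z_{α/2} + z_β)² · [p₁(1−p₁) + p₂(1−p₂)] / (p₁ − p₂)²
  = (2.576 + 0.842)² · (0.21·0.79 + 0.31·0.69) / (-0.10)²
  = (3.418)² · (0.1659 + 0.2139) / 0.0100
  = 11.6827 · 0.3798 / 0.0100
  = 443.71
Round up → n = 444 per group.

n = 444 per group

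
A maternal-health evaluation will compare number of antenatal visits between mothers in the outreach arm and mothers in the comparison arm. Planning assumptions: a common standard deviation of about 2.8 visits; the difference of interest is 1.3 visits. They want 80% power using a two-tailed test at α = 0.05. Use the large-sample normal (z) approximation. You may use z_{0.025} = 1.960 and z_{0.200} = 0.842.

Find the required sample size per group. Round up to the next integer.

n = (z_{α/2} + z_β)² · (σ₁² + σ₂²) / δ²
  = (1.960 + 0.842)² · (2·2.8² = 15.68) / 1.3²
  = 7.8512 · 15.68 / 1.69
  = 72.84
Round up → n = 73 per group.

n = 73 per group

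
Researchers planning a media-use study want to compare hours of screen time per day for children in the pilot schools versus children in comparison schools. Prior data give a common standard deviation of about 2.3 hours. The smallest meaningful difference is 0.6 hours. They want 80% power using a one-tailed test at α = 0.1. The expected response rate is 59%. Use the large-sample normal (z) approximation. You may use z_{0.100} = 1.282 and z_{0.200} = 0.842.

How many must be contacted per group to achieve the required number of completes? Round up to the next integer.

n = 225 per group

n = (z_α + z_β)² · (σ₁² + σ₂²) / δ²
  = (1.282 + 0.842)² · (2·2.3² = 10.58) / 0.6²
  = 4.5114 · 10.58 / 0.36
  = 132.58
Adjust for 59% response: 132.58 / 0.59 = 224.72.
Round up → n = 225 per group.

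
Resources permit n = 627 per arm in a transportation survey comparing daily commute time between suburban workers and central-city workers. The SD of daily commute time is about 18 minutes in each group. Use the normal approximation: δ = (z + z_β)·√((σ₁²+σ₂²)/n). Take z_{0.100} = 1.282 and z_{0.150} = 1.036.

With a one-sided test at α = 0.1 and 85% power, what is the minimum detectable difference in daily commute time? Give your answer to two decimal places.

Minimum detectable difference ≈ 2.36 minutes

δ = (z_α + z_β) · √((σ₁²+σ₂²)/n)
  = (1.282 + 1.036) · √(648/627)
  = 2.318 · √1.0335
  = 2.318 · 1.0166
  = 2.3565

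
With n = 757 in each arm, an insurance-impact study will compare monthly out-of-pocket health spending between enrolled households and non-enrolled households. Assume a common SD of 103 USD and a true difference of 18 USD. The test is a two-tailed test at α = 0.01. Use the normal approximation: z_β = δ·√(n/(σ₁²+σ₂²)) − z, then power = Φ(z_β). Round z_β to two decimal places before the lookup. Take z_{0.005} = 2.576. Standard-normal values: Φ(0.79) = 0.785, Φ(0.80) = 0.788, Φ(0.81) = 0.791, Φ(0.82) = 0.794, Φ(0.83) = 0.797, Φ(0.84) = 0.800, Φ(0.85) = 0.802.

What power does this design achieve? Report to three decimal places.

Power ≈ 0.794

z_β = δ·√(n/(σ₁²+σ₂²)) − z_{α/2}
    = 18 · √(757/21218) − 2.576
    = 18 · 0.18888 − 2.576
    = 3.3999 − 2.576 = 0.8239 → 0.82
Power = Φ(0.82) = 0.794.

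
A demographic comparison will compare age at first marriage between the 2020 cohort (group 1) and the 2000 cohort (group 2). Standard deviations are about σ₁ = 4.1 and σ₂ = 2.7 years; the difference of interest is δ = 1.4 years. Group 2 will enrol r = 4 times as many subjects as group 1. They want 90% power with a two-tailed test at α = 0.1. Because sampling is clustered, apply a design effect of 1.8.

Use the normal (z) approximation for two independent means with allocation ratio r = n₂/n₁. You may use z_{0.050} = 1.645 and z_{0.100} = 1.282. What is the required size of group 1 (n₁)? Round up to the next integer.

n₁ = 147

n₁ = (z_{α/2} + z_β)² · (σ₁² + σ₂²/r) / δ²
   = (1.645 + 1.282)² · (4.1² + 2.7²/4) / 1.4²
   = 8.5673 · (16.81 + 1.8225) / 1.96
   = 8.5673 · 18.6325 / 1.96
   = 81.44
Design effect: 1.8 × 81.44 = 146.60.
Round up → n₁ = 147; n₂ = r·n₁ = 4 × 147 = 588.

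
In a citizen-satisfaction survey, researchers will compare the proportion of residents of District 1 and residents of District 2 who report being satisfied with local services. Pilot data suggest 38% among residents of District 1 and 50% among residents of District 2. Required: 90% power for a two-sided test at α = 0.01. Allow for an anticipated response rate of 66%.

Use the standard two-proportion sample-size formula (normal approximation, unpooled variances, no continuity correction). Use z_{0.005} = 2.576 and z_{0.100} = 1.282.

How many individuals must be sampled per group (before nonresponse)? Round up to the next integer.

n = (z_{α/2} + z_β)² · [p₁(1−p₁) + p₂(1−p₂)] / (p₁ − p₂)²
  = (2.576 + 1.282)² · (0.38·0.62 + 0.50·0.50) / (-0.12)²
  = (3.858)² · (0.2356 + 0.2500) / 0.0144
  = 14.8842 · 0.4856 / 0.0144
  = 501.93
Adjust for 66% response: 501.93 / 0.66 = 760.50.
Round up → n = 761 per group.

n = 761 per group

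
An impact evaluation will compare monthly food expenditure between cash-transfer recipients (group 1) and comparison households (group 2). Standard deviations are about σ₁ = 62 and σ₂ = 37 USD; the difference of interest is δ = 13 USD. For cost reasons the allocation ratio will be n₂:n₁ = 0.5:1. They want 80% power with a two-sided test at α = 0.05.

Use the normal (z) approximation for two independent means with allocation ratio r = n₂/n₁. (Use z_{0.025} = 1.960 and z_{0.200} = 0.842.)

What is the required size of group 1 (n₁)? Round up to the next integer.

n₁ = (z_{α/2} + z_β)² · (σ₁² + σ₂²/r) / δ²
   = (1.960 + 0.842)² · (62² + 37²/0.5) / 13²
   = 7.8512 · (3844 + 2738) / 169
   = 7.8512 · 6582 / 169
   = 305.78
Round up → n₁ = 306; n₂ = r·n₁ = 0.5 × 306 = 153.

n₁ = 306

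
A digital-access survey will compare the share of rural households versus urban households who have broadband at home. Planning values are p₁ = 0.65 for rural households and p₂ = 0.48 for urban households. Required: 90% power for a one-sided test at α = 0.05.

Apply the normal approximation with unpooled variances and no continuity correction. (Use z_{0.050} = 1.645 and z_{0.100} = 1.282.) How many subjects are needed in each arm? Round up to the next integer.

n = (z_α + z_β)² · [p₁(1−p₁) + p₂(1−p₂)] / (p₁ − p₂)²
  = (1.645 + 1.282)² · (0.65·0.35 + 0.48·0.52) / (0.17)²
  = (2.927)² · (0.2275 + 0.2496) / 0.0289
  = 8.5673 · 0.4771 / 0.0289
  = 141.44
Round up → n = 142 per group.

n = 142 per group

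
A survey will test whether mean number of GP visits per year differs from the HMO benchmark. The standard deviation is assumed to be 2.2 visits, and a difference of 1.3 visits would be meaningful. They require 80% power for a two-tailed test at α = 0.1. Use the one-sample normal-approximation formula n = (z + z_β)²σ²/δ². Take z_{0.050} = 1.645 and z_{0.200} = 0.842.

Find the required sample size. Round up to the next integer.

n = (z_{α/2} + z_β)² · σ² / δ²
  = (1.645 + 0.842)² · 2.2² / 1.3²
  = 6.1852 · 4.84 / 1.69
  = 17.71
Round up → n = 18.

n = 18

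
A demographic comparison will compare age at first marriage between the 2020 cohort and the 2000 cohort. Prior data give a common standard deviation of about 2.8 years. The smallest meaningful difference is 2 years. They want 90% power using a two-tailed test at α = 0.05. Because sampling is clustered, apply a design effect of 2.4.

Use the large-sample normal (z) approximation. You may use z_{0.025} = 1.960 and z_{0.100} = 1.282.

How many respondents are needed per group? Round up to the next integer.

n = (z_{α/2} + z_β)² · (σ₁² + σ₂²) / δ²
  = (1.960 + 1.282)² · (2·2.8² = 15.68) / 2²
  = 10.5106 · 15.68 / 4
  = 41.20
Design effect: 2.4 × 41.20 = 98.88.
Round up → n = 99 per group.

n = 99 per group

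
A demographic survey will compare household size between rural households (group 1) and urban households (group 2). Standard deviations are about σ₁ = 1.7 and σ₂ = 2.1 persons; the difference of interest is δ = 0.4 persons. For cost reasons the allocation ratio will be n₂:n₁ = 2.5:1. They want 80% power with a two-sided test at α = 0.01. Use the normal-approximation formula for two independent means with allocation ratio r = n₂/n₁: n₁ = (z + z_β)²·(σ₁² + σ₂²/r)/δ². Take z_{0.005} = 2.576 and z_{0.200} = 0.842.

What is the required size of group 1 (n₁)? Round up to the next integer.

n₁ = 340

n₁ = (z_{α/2} + z_β)² · (σ₁² + σ₂²/r) / δ²
   = (2.576 + 0.842)² · (1.7² + 2.1²/2.5) / 0.4²
   = 11.6827 · (2.89 + 1.764) / 0.16
   = 11.6827 · 4.654 / 0.16
   = 339.82
Round up → n₁ = 340; n₂ = r·n₁ = 2.5 × 340 = 850.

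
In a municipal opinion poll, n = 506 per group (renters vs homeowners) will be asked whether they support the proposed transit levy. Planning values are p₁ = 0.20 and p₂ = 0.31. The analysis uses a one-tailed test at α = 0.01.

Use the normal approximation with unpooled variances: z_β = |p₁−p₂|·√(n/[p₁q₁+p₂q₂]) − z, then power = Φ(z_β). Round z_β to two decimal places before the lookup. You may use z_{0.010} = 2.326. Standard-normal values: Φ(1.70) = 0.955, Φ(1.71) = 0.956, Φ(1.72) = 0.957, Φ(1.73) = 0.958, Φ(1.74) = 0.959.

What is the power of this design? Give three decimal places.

z_β = |p₁−p₂|·√(n/[p₁q₁+p₂q₂]) − z_α
    = 0.11 · √(506/0.3739) − 2.326
    = 0.11 · 36.7873 − 2.326
    = 4.0466 − 2.326 = 1.7206 → 1.72
Power = Φ(1.72) = 0.957.

Power ≈ 0.957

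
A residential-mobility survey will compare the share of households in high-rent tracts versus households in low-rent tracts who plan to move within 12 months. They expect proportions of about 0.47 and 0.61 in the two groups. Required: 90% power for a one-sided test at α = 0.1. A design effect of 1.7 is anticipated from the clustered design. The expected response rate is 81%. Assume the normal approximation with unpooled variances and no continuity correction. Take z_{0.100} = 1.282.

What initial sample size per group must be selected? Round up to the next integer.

n = (z_α + z_β)² · [p₁(1−p₁) + p₂(1−p₂)] / (p₁ − p₂)²
  = (1.282 + 1.282)² · (0.47·0.53 + 0.61·0.39) / (-0.14)²
  = (2.564)² · (0.2491 + 0.2379) / 0.0196
  = 6.5741 · 0.4870 / 0.0196
  = 163.35
Design effect: 1.7 × 163.35 = 277.69.
Adjust for 81% response: 277.69 / 0.81 = 342.83.
Round up → n = 343 per group.

n = 343 per group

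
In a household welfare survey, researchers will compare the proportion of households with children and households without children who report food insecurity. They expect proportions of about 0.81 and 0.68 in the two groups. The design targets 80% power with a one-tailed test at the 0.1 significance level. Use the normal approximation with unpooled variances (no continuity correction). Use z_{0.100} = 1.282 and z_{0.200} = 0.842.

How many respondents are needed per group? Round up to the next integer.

n = 100 per group

n = (z_α + z_β)² · [p₁(1−p₁) + p₂(1−p₂)] / (p₁ − p₂)²
  = (1.282 + 0.842)² · (0.81·0.19 + 0.68·0.32) / (0.13)²
  = (2.124)² · (0.1539 + 0.2176) / 0.0169
  = 4.5114 · 0.3715 / 0.0169
  = 99.17
Round up → n = 100 per group.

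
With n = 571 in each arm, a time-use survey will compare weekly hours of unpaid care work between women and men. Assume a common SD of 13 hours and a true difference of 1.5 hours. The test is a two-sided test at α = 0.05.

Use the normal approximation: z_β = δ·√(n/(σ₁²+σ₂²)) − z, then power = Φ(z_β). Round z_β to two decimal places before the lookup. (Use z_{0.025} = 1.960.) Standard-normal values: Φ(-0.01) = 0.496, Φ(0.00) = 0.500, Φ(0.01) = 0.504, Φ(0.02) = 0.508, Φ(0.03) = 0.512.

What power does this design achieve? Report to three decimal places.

Power ≈ 0.496

z_β = δ·√(n/(σ₁²+σ₂²)) − z_{α/2}
    = 1.5 · √(571/338) − 1.960
    = 1.5 · 1.29975 − 1.960
    = 1.9496 − 1.960 = -0.0104 → -0.01
Power = Φ(-0.01) = 0.496.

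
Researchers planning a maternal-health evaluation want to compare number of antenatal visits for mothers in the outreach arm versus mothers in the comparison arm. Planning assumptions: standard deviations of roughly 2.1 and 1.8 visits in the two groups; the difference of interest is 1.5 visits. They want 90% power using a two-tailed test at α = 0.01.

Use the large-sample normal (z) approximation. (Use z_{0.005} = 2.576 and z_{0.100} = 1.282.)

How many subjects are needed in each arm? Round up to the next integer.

n = (z_{α/2} + z_β)² · (σ₁² + σ₂²) / δ²
  = (2.576 + 1.282)² · (2.1² + 1.8² = 7.65) / 1.5²
  = 14.8842 · 7.65 / 2.25
  = 50.61
Round up → n = 51 per group.

n = 51 per group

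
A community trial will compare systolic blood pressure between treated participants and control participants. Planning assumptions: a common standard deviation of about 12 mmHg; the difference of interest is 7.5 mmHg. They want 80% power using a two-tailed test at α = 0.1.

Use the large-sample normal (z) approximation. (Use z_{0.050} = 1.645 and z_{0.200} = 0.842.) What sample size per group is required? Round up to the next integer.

n = 32 per group

n = (z_{α/2} + z_β)² · (σ₁² + σ₂²) / δ²
  = (1.645 + 0.842)² · (2·12² = 288) / 7.5²
  = 6.1852 · 288 / 56.25
  = 31.67
Round up → n = 32 per group.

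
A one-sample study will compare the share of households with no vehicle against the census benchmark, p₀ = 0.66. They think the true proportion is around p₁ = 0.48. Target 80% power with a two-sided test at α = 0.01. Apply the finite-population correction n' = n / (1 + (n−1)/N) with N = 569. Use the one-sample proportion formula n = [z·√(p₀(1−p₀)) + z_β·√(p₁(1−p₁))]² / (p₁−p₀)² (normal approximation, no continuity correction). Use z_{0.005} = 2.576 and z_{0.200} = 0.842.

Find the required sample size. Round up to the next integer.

n = [z_{α/2}·√(p₀q₀) + z_β·√(p₁q₁)]² / (p₁ − p₀)²
  = [2.576·√(0.66·0.34) + 0.842·√(0.48·0.52)]² / (-0.18)²
  = [2.576·0.4737 + 0.842·0.4996]² / 0.0324
  = [1.6409]² / 0.0324
  = 83.11
Finite-population correction (N = 569): 83.11 / (1 + (83.11 − 1)/569) = 72.63.
Round up → n = 73.

n = 73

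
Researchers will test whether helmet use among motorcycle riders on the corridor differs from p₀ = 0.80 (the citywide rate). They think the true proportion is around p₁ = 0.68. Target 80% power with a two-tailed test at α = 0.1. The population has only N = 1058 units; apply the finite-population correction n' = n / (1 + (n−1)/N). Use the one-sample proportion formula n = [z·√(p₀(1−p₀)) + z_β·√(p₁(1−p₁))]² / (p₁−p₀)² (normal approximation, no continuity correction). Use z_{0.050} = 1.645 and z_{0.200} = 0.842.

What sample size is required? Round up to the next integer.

n = [z_{α/2}·√(p₀q₀) + z_β·√(p₁q₁)]² / (p₁ − p₀)²
  = [1.645·√(0.80·0.20) + 0.842·√(0.68·0.32)]² / (-0.12)²
  = [1.645·0.4000 + 0.842·0.4665]² / 0.0144
  = [1.0508]² / 0.0144
  = 76.68
Finite-population correction (N = 1058): 76.68 / (1 + (76.68 − 1)/1058) = 71.56.
Round up → n = 72.

n = 72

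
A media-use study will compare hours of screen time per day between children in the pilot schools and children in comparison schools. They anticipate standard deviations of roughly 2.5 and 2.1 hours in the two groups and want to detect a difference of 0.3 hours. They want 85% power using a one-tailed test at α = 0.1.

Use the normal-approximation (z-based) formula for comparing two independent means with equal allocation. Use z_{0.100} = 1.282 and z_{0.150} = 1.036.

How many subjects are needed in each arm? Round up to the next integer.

n = 637 per group

n = (z_α + z_β)² · (σ₁² + σ₂²) / δ²
  = (1.282 + 1.036)² · (2.5² + 2.1² = 10.66) / 0.3²
  = 5.3731 · 10.66 / 0.09
  = 636.42
Round up → n = 637 per group.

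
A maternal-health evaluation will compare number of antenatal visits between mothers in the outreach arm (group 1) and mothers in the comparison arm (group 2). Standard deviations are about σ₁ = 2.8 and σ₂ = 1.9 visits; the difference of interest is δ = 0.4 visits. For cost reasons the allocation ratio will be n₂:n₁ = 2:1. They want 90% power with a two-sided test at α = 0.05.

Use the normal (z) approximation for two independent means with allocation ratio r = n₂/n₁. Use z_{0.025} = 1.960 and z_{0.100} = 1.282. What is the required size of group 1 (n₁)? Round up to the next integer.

n₁ = (z_{α/2} + z_β)² · (σ₁² + σ₂²/r) / δ²
   = (1.960 + 1.282)² · (2.8² + 1.9²/2) / 0.4²
   = 10.5106 · (7.84 + 1.805) / 0.16
   = 10.5106 · 9.645 / 0.16
   = 633.59
Round up → n₁ = 634; n₂ = r·n₁ = 2 × 634 = 1268.

n₁ = 634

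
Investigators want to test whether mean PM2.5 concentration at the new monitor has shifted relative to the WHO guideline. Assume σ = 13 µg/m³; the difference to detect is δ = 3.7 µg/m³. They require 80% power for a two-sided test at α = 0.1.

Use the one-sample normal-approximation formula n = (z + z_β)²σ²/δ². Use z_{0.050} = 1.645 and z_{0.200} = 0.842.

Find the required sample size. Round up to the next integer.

n = (z_{α/2} + z_β)² · σ² / δ²
  = (1.645 + 0.842)² · 13² / 3.7²
  = 6.1852 · 169 / 13.69
  = 76.35
Round up → n = 77.

n = 77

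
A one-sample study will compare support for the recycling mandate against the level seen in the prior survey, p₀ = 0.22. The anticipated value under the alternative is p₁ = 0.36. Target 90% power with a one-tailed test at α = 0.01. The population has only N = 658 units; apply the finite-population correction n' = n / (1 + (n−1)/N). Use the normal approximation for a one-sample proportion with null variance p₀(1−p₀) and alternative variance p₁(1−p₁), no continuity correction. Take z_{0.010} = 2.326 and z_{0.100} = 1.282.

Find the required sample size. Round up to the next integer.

n = [z_α·√(p₀q₀) + z_β·√(p₁q₁)]² / (p₁ − p₀)²
  = [2.326·√(0.22·0.78) + 1.282·√(0.36·0.64)]² / (0.14)²
  = [2.326·0.4142 + 1.282·0.4800]² / 0.0196
  = [1.5789]² / 0.0196
  = 127.19
Finite-population correction (N = 658): 127.19 / (1 + (127.19 − 1)/658) = 106.72.
Round up → n = 107.

n = 107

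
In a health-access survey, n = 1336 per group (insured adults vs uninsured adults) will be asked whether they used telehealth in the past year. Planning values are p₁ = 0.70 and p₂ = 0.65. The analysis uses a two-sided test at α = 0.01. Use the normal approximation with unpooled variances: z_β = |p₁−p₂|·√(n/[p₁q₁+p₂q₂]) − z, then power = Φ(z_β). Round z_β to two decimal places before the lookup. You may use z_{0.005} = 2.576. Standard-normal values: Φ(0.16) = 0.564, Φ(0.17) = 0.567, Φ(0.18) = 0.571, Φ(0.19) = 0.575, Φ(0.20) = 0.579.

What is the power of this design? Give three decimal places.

Power ≈ 0.575

z_β = |p₁−p₂|·√(n/[p₁q₁+p₂q₂]) − z_{α/2}
    = 0.05 · √(1336/0.4375) − 2.576
    = 0.05 · 55.2604 − 2.576
    = 2.7630 − 2.576 = 0.1870 → 0.19
Power = Φ(0.19) = 0.575.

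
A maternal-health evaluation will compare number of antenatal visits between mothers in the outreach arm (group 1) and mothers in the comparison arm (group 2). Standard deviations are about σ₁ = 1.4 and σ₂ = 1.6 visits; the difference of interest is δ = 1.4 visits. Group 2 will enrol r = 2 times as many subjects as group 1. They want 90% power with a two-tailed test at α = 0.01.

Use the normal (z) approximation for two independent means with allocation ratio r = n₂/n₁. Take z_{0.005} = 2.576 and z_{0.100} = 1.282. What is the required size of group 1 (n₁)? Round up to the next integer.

n₁ = 25

n₁ = (z_{α/2} + z_β)² · (σ₁² + σ₂²/r) / δ²
   = (2.576 + 1.282)² · (1.4² + 1.6²/2) / 1.4²
   = 14.8842 · (1.96 + 1.28) / 1.96
   = 14.8842 · 3.24 / 1.96
   = 24.60
Round up → n₁ = 25; n₂ = r·n₁ = 2 × 25 = 50.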